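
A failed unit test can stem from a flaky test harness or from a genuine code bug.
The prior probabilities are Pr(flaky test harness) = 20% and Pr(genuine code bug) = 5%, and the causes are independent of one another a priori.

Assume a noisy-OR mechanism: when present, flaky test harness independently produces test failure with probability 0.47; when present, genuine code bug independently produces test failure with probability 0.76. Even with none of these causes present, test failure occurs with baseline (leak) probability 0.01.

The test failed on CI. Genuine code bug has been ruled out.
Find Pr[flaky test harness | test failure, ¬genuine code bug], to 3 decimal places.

Pr[flaky test harness | test failure, ¬genuine code bug] ≈ 0.922

Under noisy-OR, P(test failure | causes) = 1 − (1−0.01)·∏(1−qᵢ) over the active causes.
By total probability over both values of flaky test harness:
  P(test failure | ¬genuine code bug) = 0.01*0.8 + 0.4753*0.2
        = 0.008000 + 0.095060 = 0.103060
Configurations with flaky test harness contribute 0.095060, so
  P(flaky test harness | test failure, ¬genuine code bug) = 0.095060 / 0.103060 ≈ 0.922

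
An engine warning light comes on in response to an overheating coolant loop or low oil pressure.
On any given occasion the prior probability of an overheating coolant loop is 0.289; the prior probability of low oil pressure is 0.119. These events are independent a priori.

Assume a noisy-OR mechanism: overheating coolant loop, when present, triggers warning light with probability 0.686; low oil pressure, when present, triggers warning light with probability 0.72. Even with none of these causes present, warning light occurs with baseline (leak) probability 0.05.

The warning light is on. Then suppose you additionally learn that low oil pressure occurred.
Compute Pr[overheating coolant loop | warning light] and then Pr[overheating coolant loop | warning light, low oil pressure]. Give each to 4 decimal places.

Under noisy-OR, P(warning light | causes) = 1 − (1−0.05)·∏(1−qᵢ) over the active causes.
Weight on overheating coolant loop=true, given the evidence: 0.178659 + 0.031519 = 0.210178
Denominator P(warning light): 0.05*0.711*0.881 + 0.734*0.711*0.119 + 0.7017*0.289*0.881 + 0.916476*0.289*0.119 = 0.303601
P(overheating coolant loop | warning light) = 0.210178/0.303601 ≈ 0.6923

Now also conditioning on low oil pressure=true:
Enumerate both values of overheating coolant loop and weight by the priors:
  P(warning light | low oil pressure) = 0.734·0.711 + 0.916476·0.289
        = 0.521874 + 0.264862 = 0.786736
Configurations with overheating coolant loop contribute 0.264862, so
  P(overheating coolant loop | warning light, low oil pressure) = 0.264862 / 0.786736 ≈ 0.3367

Pr[overheating coolant loop | warning light] ≈ 0.6923; Pr[overheating coolant loop | warning light, low oil pressure] ≈ 0.3367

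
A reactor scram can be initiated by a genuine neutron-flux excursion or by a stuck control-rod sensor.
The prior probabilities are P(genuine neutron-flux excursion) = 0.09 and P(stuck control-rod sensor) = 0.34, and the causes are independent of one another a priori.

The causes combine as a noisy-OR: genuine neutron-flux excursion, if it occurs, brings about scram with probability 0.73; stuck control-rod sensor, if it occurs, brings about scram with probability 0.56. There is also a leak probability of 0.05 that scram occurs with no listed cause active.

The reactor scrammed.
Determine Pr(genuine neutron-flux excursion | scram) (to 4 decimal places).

Pr(genuine neutron-flux excursion | scram) ≈ 0.2534

Under noisy-OR, P(scram | causes) = 1 − (1−0.05)·∏(1−qᵢ) over the active causes.
Weight on genuine neutron-flux excursion=true, given the evidence: 0.044164 + 0.027146 = 0.071310
Denominator P(scram): 0.05×0.91×0.66 + 0.582×0.91×0.34 + 0.7435×0.09×0.66 + 0.88714×0.09×0.34 = 0.281411
Posterior = 0.071310 / 0.281411 ≈ 0.2534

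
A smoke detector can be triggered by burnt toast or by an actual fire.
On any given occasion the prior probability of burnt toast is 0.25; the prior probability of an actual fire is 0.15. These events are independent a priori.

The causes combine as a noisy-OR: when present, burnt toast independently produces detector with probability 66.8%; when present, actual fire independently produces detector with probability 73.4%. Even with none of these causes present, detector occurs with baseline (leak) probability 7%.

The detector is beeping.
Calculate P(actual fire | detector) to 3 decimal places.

Under noisy-OR, P(detector | causes) = 1 − (1−0.07)·∏(1−qᵢ) over the active causes.
P(detector) = 0.07*0.75*0.85 + 0.75262*0.75*0.15 + 0.69124*0.25*0.85 + 0.91787*0.25*0.15 = 0.044625 + 0.084670 + 0.146888 + 0.034420 = 0.310603
Restricting to configurations with actual fire present: 0.084670 + 0.034420 = 0.119090.
So P(actual fire | detector) = 0.119090/0.310603 ≈ 0.383.

P(actual fire | detector) ≈ 0.383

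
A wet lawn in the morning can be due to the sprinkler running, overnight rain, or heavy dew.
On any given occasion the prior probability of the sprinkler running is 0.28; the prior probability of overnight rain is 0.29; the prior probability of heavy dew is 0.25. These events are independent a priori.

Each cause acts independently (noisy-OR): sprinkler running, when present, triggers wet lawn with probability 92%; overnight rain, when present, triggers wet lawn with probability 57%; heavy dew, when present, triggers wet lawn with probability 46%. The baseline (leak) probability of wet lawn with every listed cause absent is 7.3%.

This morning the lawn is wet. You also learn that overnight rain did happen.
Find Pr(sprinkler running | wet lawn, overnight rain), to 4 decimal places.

Pr(sprinkler running | wet lawn, overnight rain) ≈ 0.3686

Under noisy-OR, P(wet lawn | causes) = 1 − (1−0.073)·∏(1−qᵢ) over the active causes.
P(wet lawn | overnight rain) = 0.60139*0.72*0.75 + 0.784751*0.72*0.25 + 0.968111*0.28*0.75 + 0.98278*0.28*0.25 = 0.324751 + 0.141255 + 0.203303 + 0.068795 = 0.738104
Of this, 0.272098 comes from 0.203303 + 0.068795 (the sprinkler running=true cases).
Hence the posterior is 0.272098/0.738104 ≈ 0.3686.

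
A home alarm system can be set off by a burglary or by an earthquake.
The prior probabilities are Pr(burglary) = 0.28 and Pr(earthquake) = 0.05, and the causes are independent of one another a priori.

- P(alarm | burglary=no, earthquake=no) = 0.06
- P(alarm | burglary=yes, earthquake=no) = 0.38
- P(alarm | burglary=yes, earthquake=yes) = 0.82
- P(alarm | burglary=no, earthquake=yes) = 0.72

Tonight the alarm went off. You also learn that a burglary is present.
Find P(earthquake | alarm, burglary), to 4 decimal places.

P(alarm | burglary) = 0.38*0.95 + 0.82*0.05 = 0.361000 + 0.041000 = 0.402000
Of this, 0.041000 comes from 0.82*0.05 (the earthquake=true cases).
Hence the posterior is 0.041000/0.402000 ≈ 0.1020.

P(earthquake | alarm, burglary) ≈ 0.1020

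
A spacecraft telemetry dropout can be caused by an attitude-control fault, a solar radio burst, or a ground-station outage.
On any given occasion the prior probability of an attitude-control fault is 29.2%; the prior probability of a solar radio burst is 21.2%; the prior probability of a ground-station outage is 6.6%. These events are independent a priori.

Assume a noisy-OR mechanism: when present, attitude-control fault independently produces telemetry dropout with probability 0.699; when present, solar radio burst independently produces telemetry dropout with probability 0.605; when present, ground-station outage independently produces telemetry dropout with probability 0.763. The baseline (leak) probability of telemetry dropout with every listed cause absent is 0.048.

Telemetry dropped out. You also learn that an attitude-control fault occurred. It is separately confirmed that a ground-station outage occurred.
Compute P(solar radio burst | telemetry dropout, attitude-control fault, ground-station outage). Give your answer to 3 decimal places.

Under noisy-OR, P(telemetry dropout | causes) = 1 − (1−0.048)·∏(1−qᵢ) over the active causes.
Enumerate both values of solar radio burst and weight by the priors:
  P(telemetry dropout | attitude-control fault, ground-station outage) = 0.932087·0.788 + 0.973174·0.212
        = 0.734485 + 0.206313 = 0.940798
Keeping only the solar radio burst-present terms gives 0.206313, so
  P(solar radio burst | telemetry dropout, attitude-control fault, ground-station outage) = 0.206313 / 0.940798 ≈ 0.219

P(solar radio burst | telemetry dropout, attitude-control fault, ground-station outage) ≈ 0.219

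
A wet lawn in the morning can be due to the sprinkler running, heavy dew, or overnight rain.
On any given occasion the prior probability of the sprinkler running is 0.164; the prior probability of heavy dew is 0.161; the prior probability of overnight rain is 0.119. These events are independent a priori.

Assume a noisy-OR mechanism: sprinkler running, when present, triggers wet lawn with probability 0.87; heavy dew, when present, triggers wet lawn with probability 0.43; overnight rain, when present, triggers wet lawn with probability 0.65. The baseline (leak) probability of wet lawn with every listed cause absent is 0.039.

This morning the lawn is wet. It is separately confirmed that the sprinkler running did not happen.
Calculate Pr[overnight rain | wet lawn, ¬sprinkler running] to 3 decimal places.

Pr[overnight rain | wet lawn, ¬sprinkler running] ≈ 0.468

Under noisy-OR, P(wet lawn | causes) = 1 − (1−0.039)·∏(1−qᵢ) over the active causes.
P(wet lawn | ¬sprinkler running) = 0.039*0.839*0.881 + 0.66365*0.839*0.119 + 0.45223*0.161*0.881 + 0.80828*0.161*0.119 = 0.028827 + 0.066259 + 0.064145 + 0.015486 = 0.174717
Of this, 0.081745 comes from 0.066259 + 0.015486 (the overnight rain=true cases).
So P(overnight rain | wet lawn, ¬sprinkler running) = 0.081745/0.174717 ≈ 0.468.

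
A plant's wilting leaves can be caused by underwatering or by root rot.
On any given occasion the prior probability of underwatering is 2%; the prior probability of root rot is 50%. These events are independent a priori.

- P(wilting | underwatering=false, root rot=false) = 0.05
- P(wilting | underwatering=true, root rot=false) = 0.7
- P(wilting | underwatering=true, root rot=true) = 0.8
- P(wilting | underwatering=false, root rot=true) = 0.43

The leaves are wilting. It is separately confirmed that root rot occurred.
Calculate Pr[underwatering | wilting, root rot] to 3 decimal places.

Pr[underwatering | wilting, root rot] ≈ 0.037

P(wilting | root rot) = 0.43×0.98 + 0.8×0.02 = 0.421400 + 0.016000 = 0.437400
The underwatering-present share is 0.8×0.02 = 0.016000.
P(underwatering | wilting, root rot) = 0.016000 / 0.437400 ≈ 0.037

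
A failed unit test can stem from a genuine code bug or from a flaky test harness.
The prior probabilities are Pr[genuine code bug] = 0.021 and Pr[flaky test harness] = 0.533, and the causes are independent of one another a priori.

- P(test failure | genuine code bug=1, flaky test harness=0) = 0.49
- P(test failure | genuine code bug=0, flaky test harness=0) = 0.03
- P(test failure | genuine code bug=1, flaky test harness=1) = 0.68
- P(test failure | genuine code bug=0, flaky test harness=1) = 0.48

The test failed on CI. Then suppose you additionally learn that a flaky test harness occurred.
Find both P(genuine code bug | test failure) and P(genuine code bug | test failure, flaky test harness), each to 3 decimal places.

P(genuine code bug | test failure) ≈ 0.045; P(genuine code bug | test failure, flaky test harness) ≈ 0.029

Weight on genuine code bug=true, given the evidence: 0.004805 + 0.007611 = 0.012416
Denominator P(test failure): 0.03×0.979×0.467 + 0.48×0.979×0.533 + 0.49×0.021×0.467 + 0.68×0.021×0.533 = 0.276599
Posterior = 0.012416 / 0.276599 ≈ 0.045

Now condition on the additional information:
Numerator (weight on configurations with genuine code bug): 0.68*0.021 = 0.014280
Denominator P(test failure | flaky test harness): 0.48*0.979 + 0.68*0.021 = 0.484200
P(genuine code bug | test failure, flaky test harness) = 0.014280/0.484200 ≈ 0.029
— flaky test harness explains away the evidence for genuine code bug.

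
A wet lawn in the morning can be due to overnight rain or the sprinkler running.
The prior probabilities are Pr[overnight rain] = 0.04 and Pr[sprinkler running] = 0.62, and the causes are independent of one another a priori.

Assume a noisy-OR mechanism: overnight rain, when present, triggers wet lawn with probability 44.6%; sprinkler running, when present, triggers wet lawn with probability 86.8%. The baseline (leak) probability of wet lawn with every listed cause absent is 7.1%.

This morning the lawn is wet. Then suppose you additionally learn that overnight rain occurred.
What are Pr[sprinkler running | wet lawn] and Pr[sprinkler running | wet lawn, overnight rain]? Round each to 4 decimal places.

Under noisy-OR, P(wet lawn | causes) = 1 − (1−0.071)·∏(1−qᵢ) over the active causes.
Enumerate the 4 (overnight rain, sprinkler running) configurations and weight by the priors:
  P(wet lawn) = 0.071*0.96*0.38 + 0.877372*0.96*0.62 + 0.485334*0.04*0.38 + 0.932064*0.04*0.62
        = 0.025901 + 0.522212 + 0.007377 + 0.023115 = 0.578605
The terms with sprinkler running present sum to 0.545327, so
  P(sprinkler running | wet lawn) = 0.545327 / 0.578605 ≈ 0.9425

Now also conditioning on overnight rain=true:
Weight on sprinkler running=true, given the evidence: 0.932064*0.62 = 0.577880
Denominator P(wet lawn | overnight rain): 0.485334*0.38 + 0.932064*0.62 = 0.762307
Posterior = 0.577880 / 0.762307 ≈ 0.7581
The drop from 0.9425 to 0.7581 is the explaining-away (discounting) effect.

Pr[sprinkler running | wet lawn] ≈ 0.9425; Pr[sprinkler running | wet lawn, overnight rain] ≈ 0.7581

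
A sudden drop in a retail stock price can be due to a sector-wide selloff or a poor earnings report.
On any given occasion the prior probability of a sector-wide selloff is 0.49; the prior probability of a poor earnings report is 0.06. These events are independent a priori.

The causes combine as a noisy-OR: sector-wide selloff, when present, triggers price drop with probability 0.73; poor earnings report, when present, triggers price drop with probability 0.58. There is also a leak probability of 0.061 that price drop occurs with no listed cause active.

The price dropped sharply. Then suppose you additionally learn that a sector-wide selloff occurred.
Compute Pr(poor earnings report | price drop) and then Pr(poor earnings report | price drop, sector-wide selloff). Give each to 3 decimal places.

Pr(poor earnings report | price drop) ≈ 0.107; Pr(poor earnings report | price drop, sector-wide selloff) ≈ 0.071

Under noisy-OR, P(price drop | causes) = 1 − (1−0.061)·∏(1−qᵢ) over the active causes.
Numerator (weight on configurations with poor earnings report): 0.018532 + 0.026269 = 0.044801
The normalizing constant is 0.061·0.51·0.94 + 0.60562·0.51·0.06 + 0.74647·0.49·0.94 + 0.893517·0.49·0.06 = 0.417868
P(poor earnings report | price drop) = 0.044801/0.417868 ≈ 0.107

With the extra evidence:
Sum P(price drop|·) weighted by the priors over both values of poor earnings report:
  P(price drop | sector-wide selloff) = 0.74647·0.94 + 0.893517·0.06
        = 0.701682 + 0.053611 = 0.755293
Keeping only the poor earnings report-present terms gives 0.053611, so
  P(poor earnings report | price drop, sector-wide selloff) = 0.053611 / 0.755293 ≈ 0.071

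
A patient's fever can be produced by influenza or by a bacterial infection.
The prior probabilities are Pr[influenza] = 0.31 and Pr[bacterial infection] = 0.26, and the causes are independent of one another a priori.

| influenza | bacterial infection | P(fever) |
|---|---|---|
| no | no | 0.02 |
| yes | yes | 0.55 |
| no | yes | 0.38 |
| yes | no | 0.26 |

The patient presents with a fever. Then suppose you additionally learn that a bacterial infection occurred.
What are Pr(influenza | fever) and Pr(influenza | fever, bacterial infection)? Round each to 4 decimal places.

Numerator (weight on configurations with influenza): 0.059644 + 0.044330 = 0.103974
Denominator P(fever): 0.02×0.69×0.74 + 0.38×0.69×0.26 + 0.26×0.31×0.74 + 0.55×0.31×0.26 = 0.182358
P(influenza | fever) = 0.103974/0.182358 ≈ 0.5702

Now condition on the additional information:
Numerator (weight on configurations with influenza): 0.55*0.31 = 0.170500
Denominator P(fever | bacterial infection): 0.38*0.69 + 0.55*0.31 = 0.432700
P(influenza | fever, bacterial infection) = 0.170500/0.432700 ≈ 0.3940
This is intercausal reasoning (explaining away): once bacterial infection accounts for the fever, influenza becomes less likely.

Pr(influenza | fever) ≈ 0.5702; Pr(influenza | fever, bacterial infection) ≈ 0.3940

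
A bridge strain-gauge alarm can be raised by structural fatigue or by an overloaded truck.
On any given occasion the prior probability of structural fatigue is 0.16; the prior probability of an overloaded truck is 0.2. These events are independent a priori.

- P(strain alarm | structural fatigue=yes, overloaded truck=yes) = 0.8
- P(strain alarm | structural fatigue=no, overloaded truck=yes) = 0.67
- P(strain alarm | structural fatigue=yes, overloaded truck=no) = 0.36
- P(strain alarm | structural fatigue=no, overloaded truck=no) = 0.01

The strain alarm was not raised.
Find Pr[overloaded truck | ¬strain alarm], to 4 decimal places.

Pr[overloaded truck | ¬strain alarm] ≈ 0.0764

P(¬strain alarm) = 0.99*0.84*0.8 + 0.33*0.84*0.2 + 0.64*0.16*0.8 + 0.2*0.16*0.2 = 0.665280 + 0.055440 + 0.081920 + 0.006400 = 0.809040
The overloaded truck-present share is 0.055440 + 0.006400 = 0.061840.
Hence the posterior is 0.061840/0.809040 ≈ 0.0764.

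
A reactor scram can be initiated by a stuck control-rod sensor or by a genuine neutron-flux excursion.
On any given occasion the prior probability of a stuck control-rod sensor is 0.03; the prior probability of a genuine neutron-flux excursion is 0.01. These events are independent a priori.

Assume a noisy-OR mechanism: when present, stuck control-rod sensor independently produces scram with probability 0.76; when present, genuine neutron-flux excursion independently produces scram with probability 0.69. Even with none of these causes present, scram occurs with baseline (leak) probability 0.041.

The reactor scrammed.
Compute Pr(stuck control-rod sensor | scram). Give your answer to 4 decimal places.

Under noisy-OR, P(scram | causes) = 1 − (1−0.041)·∏(1−qᵢ) over the active causes.
P(scram) = 0.041×0.97×0.99 + 0.70271×0.97×0.01 + 0.76984×0.03×0.99 + 0.92865×0.03×0.01 = 0.039372 + 0.006816 + 0.022864 + 0.000279 = 0.069331
Of this, 0.023143 comes from 0.022864 + 0.000279 (the stuck control-rod sensor=true cases).
Hence the posterior is 0.023143/0.069331 ≈ 0.3338.

Pr(stuck control-rod sensor | scram) ≈ 0.3338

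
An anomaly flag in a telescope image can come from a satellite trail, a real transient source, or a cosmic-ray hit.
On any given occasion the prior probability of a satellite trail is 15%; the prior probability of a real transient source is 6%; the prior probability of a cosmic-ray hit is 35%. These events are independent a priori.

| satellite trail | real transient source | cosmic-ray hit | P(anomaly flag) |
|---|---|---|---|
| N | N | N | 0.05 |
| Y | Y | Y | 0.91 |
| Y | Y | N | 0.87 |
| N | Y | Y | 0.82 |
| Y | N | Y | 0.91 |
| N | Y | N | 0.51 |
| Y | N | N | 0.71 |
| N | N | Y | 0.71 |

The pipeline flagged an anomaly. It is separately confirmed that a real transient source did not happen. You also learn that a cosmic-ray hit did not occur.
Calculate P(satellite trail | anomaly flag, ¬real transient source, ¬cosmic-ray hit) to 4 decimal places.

Sum P(anomaly flag|·) weighted by the priors over both values of satellite trail:
  P(anomaly flag | ¬real transient source, ¬cosmic-ray hit) = 0.05·0.85 + 0.71·0.15
        = 0.042500 + 0.106500 = 0.149000
Keeping only the satellite trail-present terms gives 0.106500, so
  P(satellite trail | anomaly flag, ¬real transient source, ¬cosmic-ray hit) = 0.106500 / 0.149000 ≈ 0.7148

P(satellite trail | anomaly flag, ¬real transient source, ¬cosmic-ray hit) ≈ 0.7148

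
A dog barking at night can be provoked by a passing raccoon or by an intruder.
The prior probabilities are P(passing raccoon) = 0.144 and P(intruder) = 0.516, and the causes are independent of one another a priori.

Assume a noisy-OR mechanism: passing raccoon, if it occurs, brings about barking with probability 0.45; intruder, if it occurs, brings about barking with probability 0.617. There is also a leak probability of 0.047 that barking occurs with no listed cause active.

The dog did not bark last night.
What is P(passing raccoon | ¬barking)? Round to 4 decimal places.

Under noisy-OR, P(barking | causes) = 1 − (1−0.047)·∏(1−qᵢ) over the active causes.
Enumerate the 4 (passing raccoon, intruder) configurations and weight by the priors:
  P(¬barking) = 0.953·0.856·0.484 + 0.364999·0.856·0.516 + 0.52415·0.144·0.484 + 0.200749·0.144·0.516
        = 0.394832 + 0.161219 + 0.036531 + 0.014916 = 0.607498
Keeping only the passing raccoon-present terms gives 0.051447, so
  P(passing raccoon | ¬barking) = 0.051447 / 0.607498 ≈ 0.0847

P(passing raccoon | ¬barking) ≈ 0.0847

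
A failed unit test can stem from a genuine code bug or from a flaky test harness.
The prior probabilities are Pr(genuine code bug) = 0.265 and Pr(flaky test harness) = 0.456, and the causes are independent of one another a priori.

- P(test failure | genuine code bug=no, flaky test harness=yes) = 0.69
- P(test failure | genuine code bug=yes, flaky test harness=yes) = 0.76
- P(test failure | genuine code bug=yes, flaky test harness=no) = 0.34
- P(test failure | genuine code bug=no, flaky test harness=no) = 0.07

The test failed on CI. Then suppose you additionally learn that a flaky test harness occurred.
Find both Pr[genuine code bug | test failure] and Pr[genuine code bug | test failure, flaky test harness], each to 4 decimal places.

Pr[genuine code bug | test failure] ≈ 0.3520; Pr[genuine code bug | test failure, flaky test harness] ≈ 0.2842

By total probability over the 4 (genuine code bug, flaky test harness) configurations:
  P(test failure) = 0.07*0.735*0.544 + 0.69*0.735*0.456 + 0.34*0.265*0.544 + 0.76*0.265*0.456
        = 0.027989 + 0.231260 + 0.049014 + 0.091838 = 0.400101
The terms with genuine code bug present sum to 0.140852, so
  P(genuine code bug | test failure) = 0.140852 / 0.400101 ≈ 0.3520

Now condition on the additional information:
For the numerator, keep only genuine code bug=true terms: 0.76·0.265 = 0.201400
The normalizing constant is 0.69·0.735 + 0.76·0.265 = 0.708550
Posterior = 0.201400 / 0.708550 ≈ 0.2842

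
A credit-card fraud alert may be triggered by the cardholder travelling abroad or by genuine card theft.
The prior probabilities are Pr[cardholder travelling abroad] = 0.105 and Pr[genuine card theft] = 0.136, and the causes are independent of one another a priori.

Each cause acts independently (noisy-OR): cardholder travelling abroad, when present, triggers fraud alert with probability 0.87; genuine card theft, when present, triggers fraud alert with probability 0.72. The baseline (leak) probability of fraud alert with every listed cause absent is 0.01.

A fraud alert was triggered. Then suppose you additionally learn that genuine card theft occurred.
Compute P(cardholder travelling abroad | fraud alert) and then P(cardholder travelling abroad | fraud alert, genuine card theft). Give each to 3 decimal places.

Under noisy-OR, P(fraud alert | causes) = 1 − (1−0.01)·∏(1−qᵢ) over the active causes.
For the numerator, keep only cardholder travelling abroad=true terms: 0.079044 + 0.013765 = 0.092809
Denominator P(fraud alert): 0.01·0.895·0.864 + 0.7228·0.895·0.136 + 0.8713·0.105·0.864 + 0.963964·0.105·0.136 = 0.188521
Posterior = 0.092809 / 0.188521 ≈ 0.492

Now also conditioning on genuine card theft=true:
By total probability over both values of cardholder travelling abroad:
  P(fraud alert | genuine card theft) = 0.7228*0.895 + 0.963964*0.105
        = 0.646906 + 0.101216 = 0.748122
The terms with cardholder travelling abroad present sum to 0.101216, so
  P(cardholder travelling abroad | fraud alert, genuine card theft) = 0.101216 / 0.748122 ≈ 0.135

P(cardholder travelling abroad | fraud alert) ≈ 0.492; P(cardholder travelling abroad | fraud alert, genuine card theft) ≈ 0.135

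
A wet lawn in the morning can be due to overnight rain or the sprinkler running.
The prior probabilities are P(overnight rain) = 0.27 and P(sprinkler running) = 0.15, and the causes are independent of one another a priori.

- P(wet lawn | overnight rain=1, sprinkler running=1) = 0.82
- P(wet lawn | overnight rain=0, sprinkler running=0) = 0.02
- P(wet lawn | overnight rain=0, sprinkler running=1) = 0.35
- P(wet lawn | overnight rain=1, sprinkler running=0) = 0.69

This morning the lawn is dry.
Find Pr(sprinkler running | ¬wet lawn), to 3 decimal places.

Sum P(¬wet lawn|·) weighted by the priors over the 4 (overnight rain, sprinkler running) configurations:
  P(¬wet lawn) = 0.98·0.73·0.85 + 0.65·0.73·0.15 + 0.31·0.27·0.85 + 0.18·0.27·0.15
        = 0.608090 + 0.071175 + 0.071145 + 0.007290 = 0.757700
Configurations with sprinkler running contribute 0.078465, so
  P(sprinkler running | ¬wet lawn) = 0.078465 / 0.757700 ≈ 0.104

Pr(sprinkler running | ¬wet lawn) ≈ 0.104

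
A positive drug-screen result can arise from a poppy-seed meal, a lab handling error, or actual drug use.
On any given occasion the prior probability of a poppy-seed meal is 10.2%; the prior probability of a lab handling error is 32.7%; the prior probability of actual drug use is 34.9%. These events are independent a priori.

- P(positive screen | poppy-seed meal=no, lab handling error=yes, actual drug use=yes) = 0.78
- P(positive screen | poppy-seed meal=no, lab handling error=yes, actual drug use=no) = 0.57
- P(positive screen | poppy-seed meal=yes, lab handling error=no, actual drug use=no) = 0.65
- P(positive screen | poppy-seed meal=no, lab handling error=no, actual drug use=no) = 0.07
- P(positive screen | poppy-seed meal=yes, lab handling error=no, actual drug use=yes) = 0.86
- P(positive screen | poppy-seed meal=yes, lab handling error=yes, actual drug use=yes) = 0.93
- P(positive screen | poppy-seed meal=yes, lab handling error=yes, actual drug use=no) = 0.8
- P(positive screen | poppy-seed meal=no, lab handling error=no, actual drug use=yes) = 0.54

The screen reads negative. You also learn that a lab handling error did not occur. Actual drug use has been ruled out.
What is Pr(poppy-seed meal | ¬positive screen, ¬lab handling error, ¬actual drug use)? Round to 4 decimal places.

P(¬positive screen | ¬lab handling error, ¬actual drug use) = 0.93×0.898 + 0.35×0.102 = 0.835140 + 0.035700 = 0.870840
Of this, 0.035700 comes from 0.35×0.102 (the poppy-seed meal=true cases).
So P(poppy-seed meal | ¬positive screen, ¬lab handling error, ¬actual drug use) = 0.035700/0.870840 ≈ 0.0410.

Pr(poppy-seed meal | ¬positive screen, ¬lab handling error, ¬actual drug use) ≈ 0.0410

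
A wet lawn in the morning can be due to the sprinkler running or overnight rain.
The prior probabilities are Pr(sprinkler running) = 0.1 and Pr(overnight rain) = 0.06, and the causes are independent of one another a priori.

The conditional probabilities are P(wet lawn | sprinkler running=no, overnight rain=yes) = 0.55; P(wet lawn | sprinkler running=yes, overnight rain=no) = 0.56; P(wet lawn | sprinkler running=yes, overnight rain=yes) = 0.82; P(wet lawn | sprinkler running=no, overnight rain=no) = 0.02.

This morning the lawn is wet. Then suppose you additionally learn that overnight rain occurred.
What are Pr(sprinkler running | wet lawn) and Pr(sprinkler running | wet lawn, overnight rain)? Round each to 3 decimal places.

Sum P(wet lawn|·) weighted by the priors over the 4 (sprinkler running, overnight rain) configurations:
  P(wet lawn) = 0.02×0.9×0.94 + 0.55×0.9×0.06 + 0.56×0.1×0.94 + 0.82×0.1×0.06
        = 0.016920 + 0.029700 + 0.052640 + 0.004920 = 0.104180
Keeping only the sprinkler running-present terms gives 0.057560, so
  P(sprinkler running | wet lawn) = 0.057560 / 0.104180 ≈ 0.553

With the extra evidence:
Sum P(wet lawn|·) weighted by the priors over both values of sprinkler running:
  P(wet lawn | overnight rain) = 0.55*0.9 + 0.82*0.1
        = 0.495000 + 0.082000 = 0.577000
Keeping only the sprinkler running-present terms gives 0.082000, so
  P(sprinkler running | wet lawn, overnight rain) = 0.082000 / 0.577000 ≈ 0.142

Pr(sprinkler running | wet lawn) ≈ 0.553; Pr(sprinkler running | wet lawn, overnight rain) ≈ 0.142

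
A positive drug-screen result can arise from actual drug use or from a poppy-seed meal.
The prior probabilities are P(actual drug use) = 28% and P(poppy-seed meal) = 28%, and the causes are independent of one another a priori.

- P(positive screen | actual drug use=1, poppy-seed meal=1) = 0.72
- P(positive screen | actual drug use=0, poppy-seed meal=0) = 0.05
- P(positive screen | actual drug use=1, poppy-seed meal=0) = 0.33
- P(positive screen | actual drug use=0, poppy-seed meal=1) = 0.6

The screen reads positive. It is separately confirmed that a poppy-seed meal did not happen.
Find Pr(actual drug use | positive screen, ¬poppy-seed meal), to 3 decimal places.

Pr(actual drug use | positive screen, ¬poppy-seed meal) ≈ 0.720

P(positive screen | ¬poppy-seed meal) = 0.05·0.72 + 0.33·0.28 = 0.036000 + 0.092400 = 0.128400
Of this, 0.092400 comes from 0.33·0.28 (the actual drug use=true cases).
P(actual drug use | positive screen, ¬poppy-seed meal) = 0.092400 / 0.128400 ≈ 0.720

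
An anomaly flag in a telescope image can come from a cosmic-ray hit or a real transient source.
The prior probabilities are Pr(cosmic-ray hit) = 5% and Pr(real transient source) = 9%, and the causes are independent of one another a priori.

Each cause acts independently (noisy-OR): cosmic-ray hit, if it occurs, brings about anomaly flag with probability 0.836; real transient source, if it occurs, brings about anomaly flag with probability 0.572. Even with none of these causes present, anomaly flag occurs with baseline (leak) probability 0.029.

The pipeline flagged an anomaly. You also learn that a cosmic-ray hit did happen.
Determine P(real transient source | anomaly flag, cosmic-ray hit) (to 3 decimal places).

P(real transient source | anomaly flag, cosmic-ray hit) ≈ 0.099

Under noisy-OR, P(anomaly flag | causes) = 1 − (1−0.029)·∏(1−qᵢ) over the active causes.
Sum P(anomaly flag|·) weighted by the priors over both values of real transient source:
  P(anomaly flag | cosmic-ray hit) = 0.840756·0.91 + 0.931844·0.09
        = 0.765088 + 0.083866 = 0.848954
Keeping only the real transient source-present terms gives 0.083866, so
  P(real transient source | anomaly flag, cosmic-ray hit) = 0.083866 / 0.848954 ≈ 0.099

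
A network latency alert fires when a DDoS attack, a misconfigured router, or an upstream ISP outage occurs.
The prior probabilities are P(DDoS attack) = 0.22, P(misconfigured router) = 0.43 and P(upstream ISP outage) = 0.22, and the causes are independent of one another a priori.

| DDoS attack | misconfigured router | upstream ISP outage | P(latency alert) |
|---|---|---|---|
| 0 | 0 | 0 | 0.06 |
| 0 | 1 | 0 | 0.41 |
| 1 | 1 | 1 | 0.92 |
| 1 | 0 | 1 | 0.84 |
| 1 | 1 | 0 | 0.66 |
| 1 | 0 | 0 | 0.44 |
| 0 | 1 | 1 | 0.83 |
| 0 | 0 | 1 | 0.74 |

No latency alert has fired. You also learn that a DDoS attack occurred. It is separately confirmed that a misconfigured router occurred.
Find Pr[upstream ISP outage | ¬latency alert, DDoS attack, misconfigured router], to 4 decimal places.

Sum P(¬latency alert|·) weighted by the priors over both values of upstream ISP outage:
  P(¬latency alert | DDoS attack, misconfigured router) = 0.34×0.78 + 0.08×0.22
        = 0.265200 + 0.017600 = 0.282800
The terms with upstream ISP outage present sum to 0.017600, so
  P(upstream ISP outage | ¬latency alert, DDoS attack, misconfigured router) = 0.017600 / 0.282800 ≈ 0.0622

Pr[upstream ISP outage | ¬latency alert, DDoS attack, misconfigured router] ≈ 0.0622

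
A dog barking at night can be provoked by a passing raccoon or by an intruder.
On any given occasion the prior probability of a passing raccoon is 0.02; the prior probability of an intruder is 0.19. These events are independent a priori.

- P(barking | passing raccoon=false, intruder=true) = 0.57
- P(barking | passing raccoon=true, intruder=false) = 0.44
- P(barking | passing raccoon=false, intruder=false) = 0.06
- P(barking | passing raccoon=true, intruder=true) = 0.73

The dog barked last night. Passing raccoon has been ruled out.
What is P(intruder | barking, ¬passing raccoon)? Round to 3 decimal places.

P(intruder | barking, ¬passing raccoon) ≈ 0.690

Numerator (weight on configurations with intruder): 0.57·0.19 = 0.108300
Normalizer over all consistent configurations: 0.06·0.81 + 0.57·0.19 = 0.156900
Posterior = 0.108300 / 0.156900 ≈ 0.690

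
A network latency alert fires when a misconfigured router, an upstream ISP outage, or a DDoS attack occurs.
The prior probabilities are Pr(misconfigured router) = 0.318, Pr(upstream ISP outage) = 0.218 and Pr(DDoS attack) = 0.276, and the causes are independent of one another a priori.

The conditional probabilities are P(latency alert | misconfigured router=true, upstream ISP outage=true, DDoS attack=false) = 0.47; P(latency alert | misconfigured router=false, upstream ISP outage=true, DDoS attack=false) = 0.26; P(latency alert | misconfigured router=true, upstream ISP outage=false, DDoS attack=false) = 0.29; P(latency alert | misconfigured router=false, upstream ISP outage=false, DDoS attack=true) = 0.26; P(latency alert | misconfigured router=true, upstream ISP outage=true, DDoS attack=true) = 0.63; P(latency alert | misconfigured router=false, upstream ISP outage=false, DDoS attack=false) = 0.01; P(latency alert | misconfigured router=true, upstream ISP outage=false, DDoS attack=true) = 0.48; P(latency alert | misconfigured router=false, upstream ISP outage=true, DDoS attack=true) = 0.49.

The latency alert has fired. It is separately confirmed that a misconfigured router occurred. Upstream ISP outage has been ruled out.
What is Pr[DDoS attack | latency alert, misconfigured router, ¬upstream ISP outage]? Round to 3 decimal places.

Pr[DDoS attack | latency alert, misconfigured router, ¬upstream ISP outage] ≈ 0.387

Enumerate both values of DDoS attack and weight by the priors:
  P(latency alert | misconfigured router, ¬upstream ISP outage) = 0.29·0.724 + 0.48·0.276
        = 0.209960 + 0.132480 = 0.342440
Configurations with DDoS attack contribute 0.132480, so
  P(DDoS attack | latency alert, misconfigured router, ¬upstream ISP outage) = 0.132480 / 0.342440 ≈ 0.387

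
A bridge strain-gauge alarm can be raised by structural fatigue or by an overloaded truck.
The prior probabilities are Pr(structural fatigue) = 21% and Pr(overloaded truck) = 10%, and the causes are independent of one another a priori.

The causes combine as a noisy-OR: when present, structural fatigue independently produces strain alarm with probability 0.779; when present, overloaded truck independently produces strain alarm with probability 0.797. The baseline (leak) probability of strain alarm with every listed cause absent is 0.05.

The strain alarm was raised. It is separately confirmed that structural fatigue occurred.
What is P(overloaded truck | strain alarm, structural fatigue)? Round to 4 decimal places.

Under noisy-OR, P(strain alarm | causes) = 1 − (1−0.05)·∏(1−qᵢ) over the active causes.
For the numerator, keep only overloaded truck=true terms: 0.95738*0.1 = 0.095738
Denominator P(strain alarm | structural fatigue): 0.79005*0.9 + 0.95738*0.1 = 0.806783
Posterior = 0.095738 / 0.806783 ≈ 0.1187

P(overloaded truck | strain alarm, structural fatigue) ≈ 0.1187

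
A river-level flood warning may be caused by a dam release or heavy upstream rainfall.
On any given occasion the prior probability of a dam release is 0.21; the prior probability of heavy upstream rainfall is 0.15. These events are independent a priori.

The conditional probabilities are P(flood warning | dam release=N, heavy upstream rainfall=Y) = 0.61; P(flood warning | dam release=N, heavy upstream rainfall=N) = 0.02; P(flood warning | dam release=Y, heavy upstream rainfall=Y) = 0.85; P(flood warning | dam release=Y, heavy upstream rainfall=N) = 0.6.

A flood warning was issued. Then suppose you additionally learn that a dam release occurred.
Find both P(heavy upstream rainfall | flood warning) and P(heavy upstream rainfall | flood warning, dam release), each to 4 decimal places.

P(heavy upstream rainfall | flood warning) ≈ 0.4511; P(heavy upstream rainfall | flood warning, dam release) ≈ 0.2000

By total probability over the 4 (dam release, heavy upstream rainfall) configurations:
  P(flood warning) = 0.02·0.79·0.85 + 0.61·0.79·0.15 + 0.6·0.21·0.85 + 0.85·0.21·0.15
        = 0.013430 + 0.072285 + 0.107100 + 0.026775 = 0.219590
Keeping only the heavy upstream rainfall-present terms gives 0.099060, so
  P(heavy upstream rainfall | flood warning) = 0.099060 / 0.219590 ≈ 0.4511

Now condition on the additional information:
P(flood warning | dam release) = 0.6×0.85 + 0.85×0.15 = 0.510000 + 0.127500 = 0.637500
Of this, 0.127500 comes from 0.85×0.15 (the heavy upstream rainfall=true cases).
Hence the posterior is 0.127500/0.637500 ≈ 0.2000.
This is intercausal reasoning (explaining away): once dam release accounts for the flood warning, heavy upstream rainfall becomes less likely.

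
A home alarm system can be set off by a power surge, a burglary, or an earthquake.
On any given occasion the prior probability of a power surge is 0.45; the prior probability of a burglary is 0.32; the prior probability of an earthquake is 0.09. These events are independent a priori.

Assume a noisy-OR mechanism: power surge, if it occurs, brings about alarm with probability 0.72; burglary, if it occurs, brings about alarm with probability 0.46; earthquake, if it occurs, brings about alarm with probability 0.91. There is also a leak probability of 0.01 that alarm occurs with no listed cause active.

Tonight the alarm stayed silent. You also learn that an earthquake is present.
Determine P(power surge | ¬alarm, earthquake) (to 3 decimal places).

P(power surge | ¬alarm, earthquake) ≈ 0.186

Under noisy-OR, P(alarm | causes) = 1 − (1−0.01)·∏(1−qᵢ) over the active causes.
Enumerate the 4 (power surge, burglary) configurations and weight by the priors:
  P(¬alarm | earthquake) = 0.0891×0.55×0.68 + 0.048114×0.55×0.32 + 0.024948×0.45×0.68 + 0.013472×0.45×0.32
        = 0.033323 + 0.008468 + 0.007634 + 0.001940 = 0.051365
Keeping only the power surge-present terms gives 0.009574, so
  P(power surge | ¬alarm, earthquake) = 0.009574 / 0.051365 ≈ 0.186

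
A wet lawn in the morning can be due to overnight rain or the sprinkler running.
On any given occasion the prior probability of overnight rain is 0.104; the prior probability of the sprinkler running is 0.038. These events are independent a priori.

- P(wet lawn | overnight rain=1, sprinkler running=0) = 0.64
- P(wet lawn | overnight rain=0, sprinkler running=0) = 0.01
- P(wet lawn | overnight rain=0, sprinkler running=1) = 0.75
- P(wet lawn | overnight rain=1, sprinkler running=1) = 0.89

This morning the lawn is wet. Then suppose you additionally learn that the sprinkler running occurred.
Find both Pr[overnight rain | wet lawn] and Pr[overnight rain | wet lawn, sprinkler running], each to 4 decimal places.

By total probability over the 4 (overnight rain, sprinkler running) configurations:
  P(wet lawn) = 0.01·0.896·0.962 + 0.75·0.896·0.038 + 0.64·0.104·0.962 + 0.89·0.104·0.038
        = 0.008620 + 0.025536 + 0.064031 + 0.003517 = 0.101704
Keeping only the overnight rain-present terms gives 0.067548, so
  P(overnight rain | wet lawn) = 0.067548 / 0.101704 ≈ 0.6642

Now also conditioning on sprinkler running=true:
P(wet lawn | sprinkler running) = 0.75*0.896 + 0.89*0.104 = 0.672000 + 0.092560 = 0.764560
The overnight rain-present share is 0.89*0.104 = 0.092560.
P(overnight rain | wet lawn, sprinkler running) = 0.092560 / 0.764560 ≈ 0.1211

Pr[overnight rain | wet lawn] ≈ 0.6642; Pr[overnight rain | wet lawn, sprinkler running] ≈ 0.1211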